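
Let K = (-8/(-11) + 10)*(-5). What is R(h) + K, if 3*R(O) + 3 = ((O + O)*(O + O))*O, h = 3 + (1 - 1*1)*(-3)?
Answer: -205/11 ≈ -18.636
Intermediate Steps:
h = 3 (h = 3 + (1 - 1)*(-3) = 3 + 0*(-3) = 3 + 0 = 3)
R(O) = -1 + 4*O³/3 (R(O) = -1 + (((O + O)*(O + O))*O)/3 = -1 + (((2*O)*(2*O))*O)/3 = -1 + ((4*O²)*O)/3 = -1 + (4*O³)/3 = -1 + 4*O³/3)
K = -590/11 (K = (-8*(-1/11) + 10)*(-5) = (8/11 + 10)*(-5) = (118/11)*(-5) = -590/11 ≈ -53.636)
R(h) + K = (-1 + (4/3)*3³) - 590/11 = (-1 + (4/3)*27) - 590/11 = (-1 + 36) - 590/11 = 35 - 590/11 = -205/11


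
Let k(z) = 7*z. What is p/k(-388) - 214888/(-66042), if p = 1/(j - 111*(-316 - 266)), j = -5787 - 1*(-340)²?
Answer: 16570879711661/5092764769260 ≈ 3.2538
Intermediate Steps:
j = -121387 (j = -5787 - 1*115600 = -5787 - 115600 = -121387)
p = -1/56785 (p = 1/(-121387 - 111*(-316 - 266)) = 1/(-121387 - 111*(-582)) = 1/(-121387 + 64602) = 1/(-56785) = -1/56785 ≈ -1.7610e-5)
p/k(-388) - 214888/(-66042) = -1/(56785*(7*(-388))) - 214888/(-66042) = -1/56785/(-2716) - 214888*(-1/66042) = -1/56785*(-1/2716) + 107444/33021 = 1/154228060 + 107444/33021 = 16570879711661/5092764769260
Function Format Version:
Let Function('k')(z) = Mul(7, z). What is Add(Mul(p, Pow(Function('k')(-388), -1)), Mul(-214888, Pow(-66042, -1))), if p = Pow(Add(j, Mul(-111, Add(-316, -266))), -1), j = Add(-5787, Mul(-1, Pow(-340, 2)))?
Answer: Rational(16570879711661, 5092764769260) ≈ 3.2538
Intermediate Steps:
j = -121387 (j = Add(-5787, Mul(-1, 115600)) = Add(-5787, -115600) = -121387)
p = Rational(-1, 56785) (p = Pow(Add(-121387, Mul(-111, Add(-316, -266))), -1) = Pow(Add(-121387, Mul(-111, -582)), -1) = Pow(Add(-121387, 64602), -1) = Pow(-56785, -1) = Rational(-1, 56785) ≈ -1.7610e-5)
Add(Mul(p, Pow(Function('k')(-388), -1)), Mul(-214888, Pow(-66042, -1))) = Add(Mul(Rational(-1, 56785), Pow(Mul(7, -388), -1)), Mul(-214888, Pow(-66042, -1))) = Add(Mul(Rational(-1, 56785), Pow(-2716, -1)), Mul(-214888, Rational(-1, 66042))) = Add(Mul(Rational(-1, 56785), Rational(-1, 2716)), Rational(107444, 33021)) = Add(Rational(1, 154228060), Rational(107444, 33021)) = Rational(16570879711661, 5092764769260)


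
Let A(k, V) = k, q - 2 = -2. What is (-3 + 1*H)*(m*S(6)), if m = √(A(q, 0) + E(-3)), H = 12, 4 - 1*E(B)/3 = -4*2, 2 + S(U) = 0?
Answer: -108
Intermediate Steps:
S(U) = -2 (S(U) = -2 + 0 = -2)
q = 0 (q = 2 - 2 = 0)
E(B) = 36 (E(B) = 12 - (-12)*2 = 12 - 3*(-8) = 12 + 24 = 36)
m = 6 (m = √(0 + 36) = √36 = 6)
(-3 + 1*H)*(m*S(6)) = (-3 + 1*12)*(6*(-2)) = (-3 + 12)*(-12) = 9*(-12) = -108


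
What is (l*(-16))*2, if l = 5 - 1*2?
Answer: -96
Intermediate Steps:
l = 3 (l = 5 - 2 = 3)
(l*(-16))*2 = (3*(-16))*2 = -48*2 = -96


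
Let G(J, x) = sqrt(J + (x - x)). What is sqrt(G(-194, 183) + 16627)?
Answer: sqrt(16627 + I*sqrt(194)) ≈ 128.95 + 0.054*I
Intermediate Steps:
G(J, x) = sqrt(J) (G(J, x) = sqrt(J + 0) = sqrt(J))
sqrt(G(-194, 183) + 16627) = sqrt(sqrt(-194) + 16627) = sqrt(I*sqrt(194) + 16627) = sqrt(16627 + I*sqrt(194))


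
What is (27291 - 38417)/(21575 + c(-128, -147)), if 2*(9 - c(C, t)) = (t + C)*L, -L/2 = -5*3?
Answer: -11126/25709 ≈ -0.43277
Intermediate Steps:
L = 30 (L = -(-10)*3 = -2*(-15) = 30)
c(C, t) = 9 - 15*C - 15*t (c(C, t) = 9 - (t + C)*30/2 = 9 - (C + t)*30/2 = 9 - (30*C + 30*t)/2 = 9 + (-15*C - 15*t) = 9 - 15*C - 15*t)
(27291 - 38417)/(21575 + c(-128, -147)) = (27291 - 38417)/(21575 + (9 - 15*(-128) - 15*(-147))) = -11126/(21575 + (9 + 1920 + 2205)) = -11126/(21575 + 4134) = -11126/25709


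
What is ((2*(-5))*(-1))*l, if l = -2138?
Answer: -21380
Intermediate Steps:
((2*(-5))*(-1))*l = ((2*(-5))*(-1))*(-2138) = -10*(-1)*(-2138) = 10*(-2138) = -21380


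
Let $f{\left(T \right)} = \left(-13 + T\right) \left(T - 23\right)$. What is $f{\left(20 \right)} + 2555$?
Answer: $2534$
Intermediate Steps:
$f{\left(T \right)} = \left(-23 + T\right) \left(-13 + T\right)$ ($f{\left(T \right)} = \left(-13 + T\right) \left(-23 + T\right) = \left(-23 + T\right) \left(-13 + T\right)$)
$f{\left(20 \right)} + 2555 = \left(299 + 20^{2} - 720\right) + 2555 = \left(299 + 400 - 720\right) + 2555 = -21 + 2555 = 2534$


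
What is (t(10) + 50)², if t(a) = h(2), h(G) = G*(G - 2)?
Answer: 2500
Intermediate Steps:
h(G) = G*(-2 + G)
t(a) = 0 (t(a) = 2*(-2 + 2) = 2*0 = 0)
(t(10) + 50)² = (0 + 50)² = 50² = 2500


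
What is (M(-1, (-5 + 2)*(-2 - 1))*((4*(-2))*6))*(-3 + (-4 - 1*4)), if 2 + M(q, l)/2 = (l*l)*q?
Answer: -87648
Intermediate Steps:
M(q, l) = -4 + 2*q*l² (M(q, l) = -4 + 2*((l*l)*q) = -4 + 2*(l²*q) = -4 + 2*(q*l²) = -4 + 2*q*l²)
(M(-1, (-5 + 2)*(-2 - 1))*((4*(-2))*6))*(-3 + (-4 - 1*4)) = ((-4 + 2*(-1)*((-5 + 2)*(-2 - 1))²)*((4*(-2))*6))*(-3 + (-4 - 1*4)) = ((-4 + 2*(-1)*(-3*(-3))²)*(-8*6))*(-3 + (-4 - 4)) = ((-4 + 2*(-1)*9²)*(-48))*(-3 - 8) = ((-4 + 2*(-1)*81)*(-48))*(-11) = ((-4 - 162)*(-48))*(-11) = -166*(-48)*(-11) = 7968*(-11) = -87648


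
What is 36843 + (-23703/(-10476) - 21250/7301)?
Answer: 939299154757/25495092 ≈ 36842.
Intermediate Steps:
36843 + (-23703/(-10476) - 21250/7301) = 36843 + (-23703*(-1/10476) - 21250*1/7301) = 36843 + (7901/3492 - 21250/7301) = 36843 - 16519799/25495092 = 939299154757/25495092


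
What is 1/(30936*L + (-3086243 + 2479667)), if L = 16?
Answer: -1/111600 ≈ -8.9606e-6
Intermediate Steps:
1/(30936*L + (-3086243 + 2479667)) = 1/(30936*16 + (-3086243 + 2479667)) = 1/(494976 - 606576) = 1/(-111600) = -1/111600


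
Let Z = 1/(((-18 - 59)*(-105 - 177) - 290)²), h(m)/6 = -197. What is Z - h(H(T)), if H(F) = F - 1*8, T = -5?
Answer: 542523551233/458987776 ≈ 1182.0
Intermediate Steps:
H(F) = -8 + F (H(F) = F - 8 = -8 + F)
h(m) = -1182 (h(m) = 6*(-197) = -1182)
Z = 1/458987776 (Z = 1/((-77*(-282) - 290)²) = 1/((21714 - 290)²) = 1/(21424²) = 1/458987776 ≈ 2.1787e-9)
Z - h(H(T)) = 1/458987776 - 1*(-1182) = 1/458987776 + 1182 = 542523551233/458987776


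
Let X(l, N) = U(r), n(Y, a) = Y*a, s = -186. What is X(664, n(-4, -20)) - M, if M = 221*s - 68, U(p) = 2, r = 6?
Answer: 41176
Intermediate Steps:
X(l, N) = 2
M = -41174 (M = 221*(-186) - 68 = -41106 - 68 = -41174)
X(664, n(-4, -20)) - M = 2 - 1*(-41174) = 2 + 41174 = 41176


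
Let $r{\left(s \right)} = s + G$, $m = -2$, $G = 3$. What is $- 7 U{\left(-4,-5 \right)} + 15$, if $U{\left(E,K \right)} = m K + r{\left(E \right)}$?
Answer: $-48$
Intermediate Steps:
$r{\left(s \right)} = 3 + s$ ($r{\left(s \right)} = s + 3 = 3 + s$)
$U{\left(E,K \right)} = 3 + E - 2 K$ ($U{\left(E,K \right)} = - 2 K + \left(3 + E\right) = 3 + E - 2 K$)
$- 7 U{\left(-4,-5 \right)} + 15 = - 7 \left(3 - 4 - -10\right) + 15 = - 7 \left(3 - 4 + 10\right) + 15 = \left(-7\right) 9 + 15 = -63 + 15 = -48$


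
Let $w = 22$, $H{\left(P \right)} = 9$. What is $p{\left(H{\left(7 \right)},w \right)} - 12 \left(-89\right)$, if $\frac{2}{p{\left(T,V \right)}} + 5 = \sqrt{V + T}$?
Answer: $\frac{3209}{3} + \frac{\sqrt{31}}{3} \approx 1071.5$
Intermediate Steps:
$p{\left(T,V \right)} = \frac{2}{-5 + \sqrt{T + V}}$ ($p{\left(T,V \right)} = \frac{2}{-5 + \sqrt{V + T}} = \frac{2}{-5 + \sqrt{T + V}}$)
$p{\left(H{\left(7 \right)},w \right)} - 12 \left(-89\right) = \frac{2}{-5 + \sqrt{9 + 22}} - 12 \left(-89\right) = \frac{2}{-5 + \sqrt{31}} - -1068 = \frac{2}{-5 + \sqrt{31}} + 1068 = 1068 + \frac{2}{-5 + \sqrt{31}}$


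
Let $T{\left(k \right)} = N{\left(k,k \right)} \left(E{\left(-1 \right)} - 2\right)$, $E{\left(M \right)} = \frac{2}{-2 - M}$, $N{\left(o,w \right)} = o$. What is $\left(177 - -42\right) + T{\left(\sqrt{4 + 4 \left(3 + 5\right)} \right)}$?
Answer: $195$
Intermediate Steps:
$T{\left(k \right)} = - 4 k$ ($T{\left(k \right)} = k \left(- \frac{2}{2 - 1} - 2\right) = k \left(- \frac{2}{1} - 2\right) = k \left(\left(-2\right) 1 - 2\right) = k \left(-2 - 2\right) = k \left(-4\right) = - 4 k$)
$\left(177 - -42\right) + T{\left(\sqrt{4 + 4 \left(3 + 5\right)} \right)} = \left(177 - -42\right) - 4 \sqrt{4 + 4 \left(3 + 5\right)} = \left(177 + 42\right) - 4 \sqrt{4 + 4 \cdot 8} = 219 - 4 \sqrt{4 + 32} = 219 - 4 \sqrt{36} = 219 - 24 = 195$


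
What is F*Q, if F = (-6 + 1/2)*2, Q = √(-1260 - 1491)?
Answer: -11*I*√2751 ≈ -576.95*I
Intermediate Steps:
Q = I*√2751 (Q = √(-2751) = I*√2751 ≈ 52.45*I)
F = -11 (F = (-6 + ½)*2 = -11/2*2 = -11)
F*Q = -11*I*√2751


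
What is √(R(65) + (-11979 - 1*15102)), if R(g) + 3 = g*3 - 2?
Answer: I*√26891 ≈ 163.98*I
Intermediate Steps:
R(g) = -5 + 3*g (R(g) = -3 + (g*3 - 2) = -3 + (3*g - 2) = -3 + (-2 + 3*g) = -5 + 3*g)
√(R(65) + (-11979 - 1*15102)) = √((-5 + 3*65) + (-11979 - 1*15102)) = √((-5 + 195) + (-11979 - 15102)) = √(190 - 27081) = √(-26891) = I*√26891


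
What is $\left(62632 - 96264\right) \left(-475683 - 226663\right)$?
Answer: $23621300672$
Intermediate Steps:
$\left(62632 - 96264\right) \left(-475683 - 226663\right) = \left(62632 + \left(-113916 + 17652\right)\right) \left(-702346\right) = \left(62632 - 96264\right) \left(-702346\right) = \left(-33632\right) \left(-702346\right) = 23621300672$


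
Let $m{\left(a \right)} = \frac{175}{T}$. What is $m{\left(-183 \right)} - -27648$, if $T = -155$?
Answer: $\frac{857053}{31} \approx 27647.0$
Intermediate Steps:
$m{\left(a \right)} = - \frac{35}{31}$ ($m{\left(a \right)} = \frac{175}{-155} = 175 \left(- \frac{1}{155}\right) = - \frac{35}{31}$)
$m{\left(-183 \right)} - -27648 = - \frac{35}{31} - -27648 = - \frac{35}{31} + 27648 = \frac{857053}{31}$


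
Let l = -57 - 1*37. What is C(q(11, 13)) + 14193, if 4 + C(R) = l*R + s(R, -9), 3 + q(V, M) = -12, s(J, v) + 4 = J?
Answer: 15580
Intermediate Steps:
s(J, v) = -4 + J
q(V, M) = -15 (q(V, M) = -3 - 12 = -15)
l = -94 (l = -57 - 37 = -94)
C(R) = -8 - 93*R (C(R) = -4 + (-94*R + (-4 + R)) = -4 + (-4 - 93*R) = -8 - 93*R)
C(q(11, 13)) + 14193 = (-8 - 93*(-15)) + 14193 = (-8 + 1395) + 14193 = 1387 + 14193 = 15580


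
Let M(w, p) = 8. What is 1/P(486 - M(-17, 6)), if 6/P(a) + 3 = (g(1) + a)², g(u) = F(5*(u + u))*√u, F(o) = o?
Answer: 238141/6 ≈ 39690.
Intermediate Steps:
g(u) = 10*u^(3/2) (g(u) = (5*(u + u))*√u = (5*(2*u))*√u = (10*u)*√u = 10*u^(3/2))
P(a) = 6/(-3 + (10 + a)²) (P(a) = 6/(-3 + (10*1^(3/2) + a)²) = 6/(-3 + (10*1 + a)²) = 6/(-3 + (10 + a)²))
1/P(486 - M(-17, 6)) = 1/(6/(-3 + (10 + (486 - 1*8))²)) = 1/(6/(-3 + (10 + (486 - 8))²)) = 1/(6/(-3 + (10 + 478)²)) = 1/(6/(-3 + 488²)) = 1/(6/(-3 + 238144)) = 1/(6/238141) = 238141/6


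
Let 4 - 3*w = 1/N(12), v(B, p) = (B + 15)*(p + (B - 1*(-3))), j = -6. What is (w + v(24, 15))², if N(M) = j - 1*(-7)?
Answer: 2686321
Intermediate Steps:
N(M) = 1 (N(M) = -6 - 1*(-7) = -6 + 7 = 1)
v(B, p) = (15 + B)*(3 + B + p) (v(B, p) = (15 + B)*(p + (B + 3)) = (15 + B)*(p + (3 + B)) = (15 + B)*(3 + B + p))
w = 1 (w = 4/3 - ⅓/1 = 4/3 - ⅓*1 = 4/3 - ⅓ = 1)
(w + v(24, 15))² = (1 + (45 + 24² + 15*15 + 18*24 + 24*15))² = (1 + (45 + 576 + 225 + 432 + 360))² = (1 + 1638)² = 1639² = 2686321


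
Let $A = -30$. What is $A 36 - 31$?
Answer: $-1111$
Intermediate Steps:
$A 36 - 31 = \left(-30\right) 36 - 31 = -1080 - 31 = -1111$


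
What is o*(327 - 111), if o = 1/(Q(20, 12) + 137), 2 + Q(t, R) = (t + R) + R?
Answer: 216/179 ≈ 1.2067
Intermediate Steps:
Q(t, R) = -2 + t + 2*R (Q(t, R) = -2 + ((t + R) + R) = -2 + ((R + t) + R) = -2 + (t + 2*R) = -2 + t + 2*R)
o = 1/179 (o = 1/((-2 + 20 + 2*12) + 137) = 1/((-2 + 20 + 24) + 137) = 1/(42 + 137) = 1/179 ≈ 0.0055866)
o*(327 - 111) = (327 - 111)/179 = (1/179)*216 = 216/179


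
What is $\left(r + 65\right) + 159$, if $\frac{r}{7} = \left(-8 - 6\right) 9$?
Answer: $-658$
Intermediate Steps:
$r = -882$ ($r = 7 \left(-8 - 6\right) 9 = 7 \left(\left(-14\right) 9\right) = 7 \left(-126\right) = -882$)
$\left(r + 65\right) + 159 = \left(-882 + 65\right) + 159 = -817 + 159 = -658$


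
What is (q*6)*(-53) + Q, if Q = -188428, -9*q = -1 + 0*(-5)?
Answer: -565390/3 ≈ -1.8846e+5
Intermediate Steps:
q = ⅑ (q = -(-1 + 0*(-5))/9 = -(-1 + 0)/9 = -⅑*(-1) = ⅑ ≈ 0.11111)
(q*6)*(-53) + Q = ((⅑)*6)*(-53) - 188428 = (⅔)*(-53) - 188428 = -106/3 - 188428 = -565390/3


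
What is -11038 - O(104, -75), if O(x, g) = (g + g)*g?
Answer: -22288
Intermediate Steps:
O(x, g) = 2*g**2 (O(x, g) = (2*g)*g = 2*g**2)
-11038 - O(104, -75) = -11038 - 2*(-75)**2 = -11038 - 2*5625 = -11038 - 1*11250 = -11038 - 11250 = -22288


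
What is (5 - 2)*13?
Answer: 39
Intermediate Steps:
(5 - 2)*13 = 3*13 = 39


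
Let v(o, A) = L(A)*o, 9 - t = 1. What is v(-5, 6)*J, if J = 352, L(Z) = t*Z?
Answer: -84480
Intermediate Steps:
t = 8 (t = 9 - 1*1 = 9 - 1 = 8)
L(Z) = 8*Z
v(o, A) = 8*A*o (v(o, A) = (8*A)*o = 8*A*o)
v(-5, 6)*J = (8*6*(-5))*352 = -240*352 = -84480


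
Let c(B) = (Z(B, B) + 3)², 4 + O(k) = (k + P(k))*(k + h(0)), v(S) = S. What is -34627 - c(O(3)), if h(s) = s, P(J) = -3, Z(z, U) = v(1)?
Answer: -34643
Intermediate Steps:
Z(z, U) = 1
O(k) = -4 + k*(-3 + k) (O(k) = -4 + (k - 3)*(k + 0) = -4 + (-3 + k)*k = -4 + k*(-3 + k))
c(B) = 16 (c(B) = (1 + 3)² = 4² = 16)
-34627 - c(O(3)) = -34627 - 1*16 = -34627 - 16 = -34643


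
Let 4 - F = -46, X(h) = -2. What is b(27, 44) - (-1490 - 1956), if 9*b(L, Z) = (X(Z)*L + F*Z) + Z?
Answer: 11068/3 ≈ 3689.3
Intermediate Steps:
F = 50 (F = 4 - 1*(-46) = 4 + 46 = 50)
b(L, Z) = -2*L/9 + 17*Z/3 (b(L, Z) = ((-2*L + 50*Z) + Z)/9 = (-2*L + 51*Z)/9 = -2*L/9 + 17*Z/3)
b(27, 44) - (-1490 - 1956) = (-2/9*27 + (17/3)*44) - (-1490 - 1956) = (-6 + 748/3) - 1*(-3446) = 730/3 + 3446 = 11068/3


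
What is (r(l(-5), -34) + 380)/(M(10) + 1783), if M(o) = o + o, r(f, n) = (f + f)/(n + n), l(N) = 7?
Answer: 12913/61302 ≈ 0.21065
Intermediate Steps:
r(f, n) = f/n (r(f, n) = (2*f)/((2*n)) = (2*f)*(1/(2*n)) = f/n)
M(o) = 2*o
(r(l(-5), -34) + 380)/(M(10) + 1783) = (7/(-34) + 380)/(2*10 + 1783) = (7*(-1/34) + 380)/(20 + 1783) = (-7/34 + 380)/1803 = (12913/34)*(1/1803) = 12913/61302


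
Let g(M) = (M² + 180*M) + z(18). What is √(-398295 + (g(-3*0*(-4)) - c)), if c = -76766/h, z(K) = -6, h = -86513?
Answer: I*√2981090144768827/86513 ≈ 631.11*I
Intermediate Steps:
g(M) = -6 + M² + 180*M (g(M) = (M² + 180*M) - 6 = -6 + M² + 180*M)
c = 76766/86513 (c = -76766/(-86513) = -76766*(-1/86513) = 76766/86513 ≈ 0.88733)
√(-398295 + (g(-3*0*(-4)) - c)) = √(-398295 + ((-6 + (-3*0*(-4))² + 180*(-3*0*(-4))) - 1*76766/86513)) = √(-398295 + ((-6 + (0*(-4))² + 180*(0*(-4))) - 76766/86513)) = √(-398295 + ((-6 + 0² + 180*0) - 76766/86513)) = √(-398295 + ((-6 + 0 + 0) - 76766/86513)) = √(-398295 + (-6 - 76766/86513)) = √(-398295 - 595844/86513) = √(-34458291179/86513) = I*√2981090144768827/86513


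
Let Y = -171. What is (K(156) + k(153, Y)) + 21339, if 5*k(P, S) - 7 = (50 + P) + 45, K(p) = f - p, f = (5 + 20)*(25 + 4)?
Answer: 21959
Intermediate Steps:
f = 725 (f = 25*29 = 725)
K(p) = 725 - p
k(P, S) = 102/5 + P/5 (k(P, S) = 7/5 + ((50 + P) + 45)/5 = 7/5 + (95 + P)/5 = 7/5 + (19 + P/5) = 102/5 + P/5)
(K(156) + k(153, Y)) + 21339 = ((725 - 1*156) + (102/5 + (⅕)*153)) + 21339 = ((725 - 156) + (102/5 + 153/5)) + 21339 = (569 + 51) + 21339 = 620 + 21339 = 21959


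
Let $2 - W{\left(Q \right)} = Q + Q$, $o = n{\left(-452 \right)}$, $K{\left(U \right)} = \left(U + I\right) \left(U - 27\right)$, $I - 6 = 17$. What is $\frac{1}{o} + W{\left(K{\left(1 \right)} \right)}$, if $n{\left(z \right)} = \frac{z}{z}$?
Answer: $1251$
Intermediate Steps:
$I = 23$ ($I = 6 + 17 = 23$)
$K{\left(U \right)} = \left(-27 + U\right) \left(23 + U\right)$ ($K{\left(U \right)} = \left(U + 23\right) \left(U - 27\right) = \left(23 + U\right) \left(-27 + U\right) = \left(-27 + U\right) \left(23 + U\right)$)
$n{\left(z \right)} = 1$
$o = 1$
$W{\left(Q \right)} = 2 - 2 Q$ ($W{\left(Q \right)} = 2 - \left(Q + Q\right) = 2 - 2 Q$)
$\frac{1}{o} + W{\left(K{\left(1 \right)} \right)} = 1^{-1} - \left(-2 + 2 \left(-621 + 1^{2} - 4\right)\right) = 1 - \left(-2 + 2 \left(-621 + 1 - 4\right)\right) = 1 + \left(2 - -1248\right) = 1 + \left(2 + 1248\right) = 1 + 1250 = 1251$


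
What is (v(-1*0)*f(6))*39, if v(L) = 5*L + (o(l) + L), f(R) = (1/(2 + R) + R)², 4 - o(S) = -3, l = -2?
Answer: 655473/64 ≈ 10242.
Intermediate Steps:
o(S) = 7 (o(S) = 4 - 1*(-3) = 4 + 3 = 7)
f(R) = (R + 1/(2 + R))²
v(L) = 7 + 6*L (v(L) = 5*L + (7 + L) = 7 + 6*L)
(v(-1*0)*f(6))*39 = ((7 + 6*(-1*0))*((1 + 6² + 2*6)²/(2 + 6)²))*39 = ((7 + 6*0)*((1 + 36 + 12)²/8²))*39 = ((7 + 0)*((1/64)*49²))*39 = (7*((1/64)*2401))*39 = (7*(2401/64))*39 = (16807/64)*39 = 655473/64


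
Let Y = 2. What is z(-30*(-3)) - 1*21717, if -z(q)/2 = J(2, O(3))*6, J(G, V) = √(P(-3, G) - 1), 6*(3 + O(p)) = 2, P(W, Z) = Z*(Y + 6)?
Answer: -21717 - 12*√15 ≈ -21763.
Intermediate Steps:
P(W, Z) = 8*Z (P(W, Z) = Z*(2 + 6) = Z*8 = 8*Z)
O(p) = -8/3 (O(p) = -3 + (⅙)*2 = -3 + ⅓ = -8/3)
J(G, V) = √(-1 + 8*G) (J(G, V) = √(8*G - 1) = √(-1 + 8*G))
z(q) = -12*√15 (z(q) = -2*√(-1 + 8*2)*6 = -2*√(-1 + 16)*6 = -2*√15*6 = -12*√15)
z(-30*(-3)) - 1*21717 = -12*√15 - 1*21717 = -12*√15 - 21717 = -21717 - 12*√15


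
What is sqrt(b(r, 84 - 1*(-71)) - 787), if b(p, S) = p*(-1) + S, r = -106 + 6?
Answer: 2*I*sqrt(133) ≈ 23.065*I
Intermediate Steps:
r = -100
b(p, S) = S - p (b(p, S) = -p + S = S - p)
sqrt(b(r, 84 - 1*(-71)) - 787) = sqrt(((84 - 1*(-71)) - 1*(-100)) - 787) = sqrt(((84 + 71) + 100) - 787) = sqrt((155 + 100) - 787) = sqrt(255 - 787) = sqrt(-532) = 2*I*sqrt(133)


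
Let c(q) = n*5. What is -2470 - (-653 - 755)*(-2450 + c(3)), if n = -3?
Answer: -3473190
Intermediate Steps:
c(q) = -15 (c(q) = -3*5 = -15)
-2470 - (-653 - 755)*(-2450 + c(3)) = -2470 - (-653 - 755)*(-2450 - 15) = -2470 - (-1408)*(-2465) = -2470 - 1*3470720 = -2470 - 3470720 = -3473190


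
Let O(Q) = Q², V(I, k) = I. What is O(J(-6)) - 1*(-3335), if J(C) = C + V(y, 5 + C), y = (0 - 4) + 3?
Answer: 3384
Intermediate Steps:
y = -1 (y = -4 + 3 = -1)
J(C) = -1 + C (J(C) = C - 1 = -1 + C)
O(J(-6)) - 1*(-3335) = (-1 - 6)² - 1*(-3335) = (-7)² + 3335 = 49 + 3335 = 3384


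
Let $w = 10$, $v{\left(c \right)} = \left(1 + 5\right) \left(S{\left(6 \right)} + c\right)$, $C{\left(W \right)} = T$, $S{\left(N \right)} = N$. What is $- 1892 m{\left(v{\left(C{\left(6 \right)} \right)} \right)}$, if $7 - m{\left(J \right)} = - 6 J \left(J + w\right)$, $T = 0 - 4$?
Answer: $-3010172$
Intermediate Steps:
$T = -4$ ($T = 0 - 4 = -4$)
$C{\left(W \right)} = -4$
$v{\left(c \right)} = 36 + 6 c$ ($v{\left(c \right)} = \left(1 + 5\right) \left(6 + c\right) = 6 \left(6 + c\right) = 36 + 6 c$)
$m{\left(J \right)} = 7 + 6 J \left(10 + J\right)$ ($m{\left(J \right)} = 7 - - 6 J \left(J + 10\right) = 7 - - 6 J \left(10 + J\right) = 7 + 6 J \left(10 + J\right)$)
$- 1892 m{\left(v{\left(C{\left(6 \right)} \right)} \right)} = - 1892 \left(7 + 6 \left(36 + 6 \left(-4\right)\right)^{2} + 60 \left(36 + 6 \left(-4\right)\right)\right) = - 1892 \left(7 + 6 \left(36 - 24\right)^{2} + 60 \left(36 - 24\right)\right) = - 1892 \left(7 + 6 \cdot 12^{2} + 60 \cdot 12\right) = - 1892 \left(7 + 6 \cdot 144 + 720\right) = - 1892 \left(7 + 864 + 720\right) = \left(-1892\right) 1591 = -3010172$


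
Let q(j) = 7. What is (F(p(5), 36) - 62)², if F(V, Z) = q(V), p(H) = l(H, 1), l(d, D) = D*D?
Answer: 3025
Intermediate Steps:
l(d, D) = D²
p(H) = 1 (p(H) = 1² = 1)
F(V, Z) = 7
(F(p(5), 36) - 62)² = (7 - 62)² = (-55)² = 3025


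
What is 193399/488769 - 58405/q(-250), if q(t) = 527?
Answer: -28444632172/257581263 ≈ -110.43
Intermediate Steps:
193399/488769 - 58405/q(-250) = 193399/488769 - 58405/527 = -28444632172/257581263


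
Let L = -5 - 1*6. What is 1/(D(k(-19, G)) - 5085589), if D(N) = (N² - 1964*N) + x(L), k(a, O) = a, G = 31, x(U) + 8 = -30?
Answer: -1/5047950 ≈ -1.9810e-7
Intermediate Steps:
L = -11 (L = -5 - 6 = -11)
x(U) = -38 (x(U) = -8 - 30 = -38)
D(N) = -38 + N² - 1964*N (D(N) = (N² - 1964*N) - 38 = -38 + N² - 1964*N)
1/(D(k(-19, G)) - 5085589) = 1/((-38 + (-19)² - 1964*(-19)) - 5085589) = 1/((-38 + 361 + 37316) - 5085589) = 1/(37639 - 5085589) = 1/(-5047950) = -1/5047950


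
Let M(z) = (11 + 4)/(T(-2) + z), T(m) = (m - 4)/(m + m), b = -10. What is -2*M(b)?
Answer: 60/17 ≈ 3.5294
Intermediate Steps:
T(m) = (-4 + m)/(2*m) (T(m) = (-4 + m)/((2*m)) = (-4 + m)*(1/(2*m)) = (-4 + m)/(2*m))
M(z) = 15/(3/2 + z) (M(z) = (11 + 4)/((1/2)*(-4 - 2)/(-2) + z) = 15/((1/2)*(-1/2)*(-6) + z) = 15/(3/2 + z))
-2*M(b) = -60/(3 + 2*(-10)) = -60/(3 - 20) = -60/(-17) = -60*(-1)/17 = -2*(-30/17) = 60/17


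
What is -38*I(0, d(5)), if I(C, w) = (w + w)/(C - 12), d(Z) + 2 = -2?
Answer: -76/3 ≈ -25.333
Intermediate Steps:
d(Z) = -4 (d(Z) = -2 - 2 = -4)
I(C, w) = 2*w/(-12 + C) (I(C, w) = (2*w)/(-12 + C) = 2*w/(-12 + C))
-38*I(0, d(5)) = -76*(-4)/(-12 + 0) = -76*(-4)/(-12) = -76*(-4)*(-1)/12 = -38*⅔ = -76/3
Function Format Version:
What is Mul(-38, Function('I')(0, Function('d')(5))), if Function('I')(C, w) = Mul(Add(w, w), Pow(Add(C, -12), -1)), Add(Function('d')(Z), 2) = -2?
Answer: Rational(-76, 3) ≈ -25.333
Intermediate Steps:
Function('d')(Z) = -4 (Function('d')(Z) = Add(-2, -2) = -4)
Function('I')(C, w) = Mul(2, w, Pow(Add(-12, C), -1)) (Function('I')(C, w) = Mul(Mul(2, w), Pow(Add(-12, C), -1)) = Mul(2, w, Pow(Add(-12, C), -1)))
Mul(-38, Function('I')(0, Function('d')(5))) = Mul(-38, Mul(2, -4, Pow(Add(-12, 0), -1))) = Mul(-38, Mul(2, -4, Pow(-12, -1))) = Mul(-38, Mul(2, -4, Rational(-1, 12))) = Mul(-38, Rational(2, 3)) = Rational(-76, 3)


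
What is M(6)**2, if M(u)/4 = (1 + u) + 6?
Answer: 2704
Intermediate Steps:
M(u) = 28 + 4*u (M(u) = 4*((1 + u) + 6) = 4*(7 + u) = 28 + 4*u)
M(6)**2 = (28 + 4*6)**2 = (28 + 24)**2 = 52**2 = 2704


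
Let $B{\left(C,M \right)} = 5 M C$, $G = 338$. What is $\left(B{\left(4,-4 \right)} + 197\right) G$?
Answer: $39546$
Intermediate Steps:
$B{\left(C,M \right)} = 5 C M$
$\left(B{\left(4,-4 \right)} + 197\right) G = \left(5 \cdot 4 \left(-4\right) + 197\right) 338 = \left(-80 + 197\right) 338 = 117 \cdot 338 = 39546$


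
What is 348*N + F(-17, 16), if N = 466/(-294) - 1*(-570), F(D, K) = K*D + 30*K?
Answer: 9702804/49 ≈ 1.9802e+5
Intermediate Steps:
F(D, K) = 30*K + D*K (F(D, K) = D*K + 30*K = 30*K + D*K)
N = 83557/147 (N = 466*(-1/294) + 570 = -233/147 + 570 = 83557/147 ≈ 568.42)
348*N + F(-17, 16) = 348*(83557/147) + 16*(30 - 17) = 9692612/49 + 16*13 = 9692612/49 + 208 = 9702804/49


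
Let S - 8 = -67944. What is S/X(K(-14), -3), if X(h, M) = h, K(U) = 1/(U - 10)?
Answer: 1630464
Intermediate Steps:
S = -67936 (S = 8 - 67944 = -67936)
K(U) = 1/(-10 + U)
S/X(K(-14), -3) = -67936/(1/(-10 - 14)) = -67936/(1/(-24)) = -67936/(-1/24) = -67936*(-24) = 1630464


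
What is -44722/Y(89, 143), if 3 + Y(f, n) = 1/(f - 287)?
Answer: 8854956/595 ≈ 14882.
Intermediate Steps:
Y(f, n) = -3 + 1/(-287 + f) (Y(f, n) = -3 + 1/(f - 287) = -3 + 1/(-287 + f))
-44722/Y(89, 143) = -44722*(-287 + 89)/(862 - 3*89) = -44722*(-198/(862 - 267)) = -44722/((-1/198*595)) = -44722/(-595/198) = -44722*(-198/595) = 8854956/595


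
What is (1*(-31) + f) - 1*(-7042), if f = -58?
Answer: 6953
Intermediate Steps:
(1*(-31) + f) - 1*(-7042) = (1*(-31) - 58) - 1*(-7042) = (-31 - 58) + 7042 = -89 + 7042 = 6953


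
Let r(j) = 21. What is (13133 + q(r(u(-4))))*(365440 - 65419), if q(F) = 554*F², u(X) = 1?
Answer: 77239506387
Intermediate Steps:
(13133 + q(r(u(-4))))*(365440 - 65419) = (13133 + 554*21²)*(365440 - 65419) = (13133 + 554*441)*300021 = (13133 + 244314)*300021 = 257447*300021 = 77239506387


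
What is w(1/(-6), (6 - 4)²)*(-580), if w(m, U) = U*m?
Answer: 1160/3 ≈ 386.67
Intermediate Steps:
w(1/(-6), (6 - 4)²)*(-580) = ((6 - 4)²/(-6))*(-580) = (2²*(-⅙))*(-580) = (4*(-⅙))*(-580) = -⅔*(-580) = 1160/3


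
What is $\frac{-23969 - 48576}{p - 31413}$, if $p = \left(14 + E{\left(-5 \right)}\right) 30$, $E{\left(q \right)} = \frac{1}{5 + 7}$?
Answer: $\frac{145090}{61981} \approx 2.3409$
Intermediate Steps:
$E{\left(q \right)} = \frac{1}{12}$
$p = \frac{845}{2}$ ($p = \left(14 + \frac{1}{12}\right) 30 = \frac{169}{12} \cdot 30 = \frac{845}{2} \approx 422.5$)
$\frac{-23969 - 48576}{p - 31413} = \frac{-23969 - 48576}{\frac{845}{2} - 31413} = - \frac{72545}{- \frac{61981}{2}} = \left(-72545\right) \left(- \frac{2}{61981}\right) = \frac{145090}{61981}$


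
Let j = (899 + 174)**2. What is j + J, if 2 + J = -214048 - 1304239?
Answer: -366960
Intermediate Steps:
j = 1151329 (j = 1073**2 = 1151329)
J = -1518289 (J = -2 + (-214048 - 1304239) = -2 - 1518287 = -1518289)
j + J = 1151329 - 1518289 = -366960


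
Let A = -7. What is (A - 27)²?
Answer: 1156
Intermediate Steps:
(A - 27)² = (-7 - 27)² = (-34)² = 1156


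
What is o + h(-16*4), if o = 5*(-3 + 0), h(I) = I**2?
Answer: 4081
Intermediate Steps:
o = -15 (o = 5*(-3) = -15)
o + h(-16*4) = -15 + (-16*4)**2 = -15 + (-64)**2 = -15 + 4096 = 4081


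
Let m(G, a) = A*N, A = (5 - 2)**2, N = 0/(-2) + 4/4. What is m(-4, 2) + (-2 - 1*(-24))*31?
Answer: 691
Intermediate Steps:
N = 1 (N = 0*(-1/2) + 4*(1/4) = 0 + 1 = 1)
A = 9 (A = 3**2 = 9)
m(G, a) = 9 (m(G, a) = 9*1 = 9)
m(-4, 2) + (-2 - 1*(-24))*31 = 9 + (-2 - 1*(-24))*31 = 9 + (-2 + 24)*31 = 9 + 22*31 = 9 + 682 = 691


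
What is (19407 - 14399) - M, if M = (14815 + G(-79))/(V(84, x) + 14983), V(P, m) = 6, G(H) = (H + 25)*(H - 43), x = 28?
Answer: 75043509/14989 ≈ 5006.6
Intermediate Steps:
G(H) = (-43 + H)*(25 + H) (G(H) = (25 + H)*(-43 + H) = (-43 + H)*(25 + H))
M = 21403/14989 (M = (14815 + (-1075 + (-79)**2 - 18*(-79)))/(6 + 14983) = (14815 + (-1075 + 6241 + 1422))/14989 = (14815 + 6588)*(1/14989) = 21403*(1/14989) = 21403/14989 ≈ 1.4279)
(19407 - 14399) - M = (19407 - 14399) - 1*21403/14989 = 5008 - 21403/14989 = 75043509/14989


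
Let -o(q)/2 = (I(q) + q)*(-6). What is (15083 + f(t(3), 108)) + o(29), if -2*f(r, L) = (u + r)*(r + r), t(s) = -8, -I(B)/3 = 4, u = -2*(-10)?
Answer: 15383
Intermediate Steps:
u = 20
I(B) = -12 (I(B) = -3*4 = -12)
o(q) = -144 + 12*q (o(q) = -2*(-12 + q)*(-6) = -2*(72 - 6*q) = -144 + 12*q)
f(r, L) = -r*(20 + r) (f(r, L) = -(20 + r)*(r + r)/2 = -(20 + r)*2*r/2 = -r*(20 + r))
(15083 + f(t(3), 108)) + o(29) = (15083 - 1*(-8)*(20 - 8)) + (-144 + 12*29) = (15083 - 1*(-8)*12) + (-144 + 348) = (15083 + 96) + 204 = 15179 + 204 = 15383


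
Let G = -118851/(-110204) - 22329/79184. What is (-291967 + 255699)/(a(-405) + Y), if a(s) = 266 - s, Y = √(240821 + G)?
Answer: -53091003038101952/456868595989163 + 1015504*√1461939281767237861031/456868595989163 ≈ -31.219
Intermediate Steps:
G = 1737588117/2181598384 (G = -118851*(-1/110204) - 22329*1/79184 = 118851/110204 - 22329/79184 = 1737588117/2181598384 ≈ 0.79647)
Y = √1461939281767237861031/77914228 (Y = √(240821 + 1737588117/2181598384) = √(525376442021381/2181598384) = √1461939281767237861031/77914228 ≈ 490.74)
(-291967 + 255699)/(a(-405) + Y) = (-291967 + 255699)/((266 - 1*(-405)) + √1461939281767237861031/77914228) = -36268/((266 + 405) + √1461939281767237861031/77914228) = -36268/(671 + √1461939281767237861031/77914228)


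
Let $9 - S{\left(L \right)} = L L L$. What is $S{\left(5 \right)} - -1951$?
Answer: $1835$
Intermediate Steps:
$S{\left(L \right)} = 9 - L^{3}$ ($S{\left(L \right)} = 9 - L L L = 9 - L^{2} L = 9 - L^{3}$)
$S{\left(5 \right)} - -1951 = \left(9 - 5^{3}\right) - -1951 = \left(9 - 125\right) + 1951 = -116 + 1951 = 1835$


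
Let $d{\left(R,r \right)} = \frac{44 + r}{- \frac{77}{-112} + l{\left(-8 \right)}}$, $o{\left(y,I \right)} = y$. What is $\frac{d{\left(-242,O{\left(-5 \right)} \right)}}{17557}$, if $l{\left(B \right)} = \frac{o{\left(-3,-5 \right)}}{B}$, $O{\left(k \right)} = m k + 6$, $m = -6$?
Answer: $\frac{1280}{298469} \approx 0.0042886$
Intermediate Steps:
$O{\left(k \right)} = 6 - 6 k$ ($O{\left(k \right)} = - 6 k + 6 = 6 - 6 k$)
$l{\left(B \right)} = - \frac{3}{B}$
$d{\left(R,r \right)} = \frac{704}{17} + \frac{16 r}{17}$ ($d{\left(R,r \right)} = \frac{44 + r}{- \frac{77}{-112} - \frac{3}{-8}} = \frac{44 + r}{\left(-77\right) \left(- \frac{1}{112}\right) - - \frac{3}{8}} = \frac{44 + r}{\frac{11}{16} + \frac{3}{8}} = \frac{44 + r}{\frac{17}{16}} = \left(44 + r\right) \frac{16}{17} = \frac{704}{17} + \frac{16 r}{17}$)
$\frac{d{\left(-242,O{\left(-5 \right)} \right)}}{17557} = \frac{\frac{704}{17} + \frac{16 \left(6 - -30\right)}{17}}{17557} = \left(\frac{704}{17} + \frac{16 \left(6 + 30\right)}{17}\right) \frac{1}{17557} = \left(\frac{704}{17} + \frac{16}{17} \cdot 36\right) \frac{1}{17557} = \left(\frac{704}{17} + \frac{576}{17}\right) \frac{1}{17557} = \frac{1280}{17} \cdot \frac{1}{17557} = \frac{1280}{298469}$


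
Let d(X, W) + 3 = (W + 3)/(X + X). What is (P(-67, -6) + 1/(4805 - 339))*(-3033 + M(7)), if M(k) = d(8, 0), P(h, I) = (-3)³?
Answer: 836711559/10208 ≈ 81966.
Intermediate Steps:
P(h, I) = -27
d(X, W) = -3 + (3 + W)/(2*X) (d(X, W) = -3 + (W + 3)/(X + X) = -3 + (3 + W)/((2*X)) = -3 + (3 + W)*(1/(2*X)) = -3 + (3 + W)/(2*X))
M(k) = -45/16 (M(k) = (½)*(3 + 0 - 6*8)/8 = (½)*(⅛)*(3 + 0 - 48) = (½)*(⅛)*(-45) = -45/16)
(P(-67, -6) + 1/(4805 - 339))*(-3033 + M(7)) = (-27 + 1/(4805 - 339))*(-3033 - 45/16) = (-27 + 1/4466)*(-48573/16) = -120581/4466*(-48573/16) = 836711559/10208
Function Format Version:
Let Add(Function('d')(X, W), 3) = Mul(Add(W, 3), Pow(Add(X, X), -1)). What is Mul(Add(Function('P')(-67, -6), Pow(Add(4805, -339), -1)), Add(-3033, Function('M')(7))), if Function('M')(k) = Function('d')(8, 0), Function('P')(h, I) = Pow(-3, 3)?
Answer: Rational(836711559, 10208) ≈ 81966.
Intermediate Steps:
Function('P')(h, I) = -27
Function('d')(X, W) = Add(-3, Mul(Rational(1, 2), Pow(X, -1), Add(3, W))) (Function('d')(X, W) = Add(-3, Mul(Add(W, 3), Pow(Add(X, X), -1))) = Add(-3, Mul(Add(3, W), Pow(Mul(2, X), -1))) = Add(-3, Mul(Add(3, W), Mul(Rational(1, 2), Pow(X, -1)))) = Add(-3, Mul(Rational(1, 2), Pow(X, -1), Add(3, W))))
Function('M')(k) = Rational(-45, 16) (Function('M')(k) = Mul(Rational(1, 2), Pow(8, -1), Add(3, 0, Mul(-6, 8))) = Mul(Rational(1, 2), Rational(1, 8), Add(3, 0, -48)) = Mul(Rational(1, 2), Rational(1, 8), -45) = Rational(-45, 16))
Mul(Add(Function('P')(-67, -6), Pow(Add(4805, -339), -1)), Add(-3033, Function('M')(7))) = Mul(Add(-27, Pow(Add(4805, -339), -1)), Add(-3033, Rational(-45, 16))) = Mul(Add(-27, Pow(4466, -1)), Rational(-48573, 16)) = Mul(Add(-27, Rational(1, 4466)), Rational(-48573, 16)) = Mul(Rational(-120581, 4466), Rational(-48573, 16)) = Rational(836711559, 10208)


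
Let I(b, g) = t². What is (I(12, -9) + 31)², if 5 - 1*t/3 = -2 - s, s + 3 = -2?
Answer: 4489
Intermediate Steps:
s = -5 (s = -3 - 2 = -5)
t = 6 (t = 15 - 3*(-2 - 1*(-5)) = 15 - 3*(-2 + 5) = 15 - 3*3 = 15 - 9 = 6)
I(b, g) = 36 (I(b, g) = 6² = 36)
(I(12, -9) + 31)² = (36 + 31)² = 67² = 4489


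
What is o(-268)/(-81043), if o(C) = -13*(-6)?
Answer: -78/81043 ≈ -0.00096245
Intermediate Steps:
o(C) = 78
o(-268)/(-81043) = 78/(-81043) = 78*(-1/81043) = -78/81043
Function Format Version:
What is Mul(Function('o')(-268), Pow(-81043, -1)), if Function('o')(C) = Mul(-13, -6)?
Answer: Rational(-78, 81043) ≈ -0.00096245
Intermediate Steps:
Function('o')(C) = 78
Mul(Function('o')(-268), Pow(-81043, -1)) = Mul(78, Pow(-81043, -1)) = Mul(78, Rational(-1, 81043)) = Rational(-78, 81043)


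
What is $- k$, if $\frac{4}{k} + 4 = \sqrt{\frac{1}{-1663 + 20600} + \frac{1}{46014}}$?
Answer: $- \frac{4 \sqrt{871367118}}{\sqrt{64951} - 4 \sqrt{871367118}} \approx 1.0022$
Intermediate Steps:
$k = \frac{4}{-4 + \frac{\sqrt{56596165681218}}{871367118}}$ ($k = \frac{4}{-4 + \sqrt{\frac{1}{-1663 + 20600} + \frac{1}{46014}}} = \frac{4}{-4 + \sqrt{\frac{1}{18937} + \frac{1}{46014}}} = \frac{4}{-4 + \sqrt{\frac{64951}{871367118}}} = \frac{4}{-4 + \frac{\sqrt{56596165681218}}{871367118}} \approx -1.0022$)
$- k = - \frac{4 \sqrt{871367118}}{\sqrt{64951} - 4 \sqrt{871367118}}$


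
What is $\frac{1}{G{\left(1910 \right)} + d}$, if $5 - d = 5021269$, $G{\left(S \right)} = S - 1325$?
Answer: $- \frac{1}{5020679} \approx -1.9918 \cdot 10^{-7}$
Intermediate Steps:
$G{\left(S \right)} = -1325 + S$
$d = -5021264$ ($d = 5 - 5021269 = -5021264$)
$\frac{1}{G{\left(1910 \right)} + d} = \frac{1}{\left(-1325 + 1910\right) - 5021264} = \frac{1}{585 - 5021264} = \frac{1}{-5020679} = - \frac{1}{5020679}$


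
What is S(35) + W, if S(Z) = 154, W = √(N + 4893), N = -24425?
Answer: 154 + 2*I*√4883 ≈ 154.0 + 139.76*I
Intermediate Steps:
W = 2*I*√4883 (W = √(-24425 + 4893) = √(-19532) = 2*I*√4883 ≈ 139.76*I)
S(35) + W = 154 + 2*I*√4883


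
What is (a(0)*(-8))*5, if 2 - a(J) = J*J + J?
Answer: -80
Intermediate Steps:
a(J) = 2 - J - J**2 (a(J) = 2 - (J*J + J) = 2 - (J**2 + J) = 2 - (J + J**2) = 2 + (-J - J**2) = 2 - J - J**2)
(a(0)*(-8))*5 = ((2 - 1*0 - 1*0**2)*(-8))*5 = ((2 + 0 - 1*0)*(-8))*5 = ((2 + 0 + 0)*(-8))*5 = (2*(-8))*5 = -16*5 = -80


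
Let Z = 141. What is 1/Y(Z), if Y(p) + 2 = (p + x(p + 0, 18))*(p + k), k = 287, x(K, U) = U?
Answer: 1/68050 ≈ 1.4695e-5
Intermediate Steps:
Y(p) = -2 + (18 + p)*(287 + p) (Y(p) = -2 + (p + 18)*(p + 287) = -2 + (18 + p)*(287 + p))
1/Y(Z) = 1/(5164 + 141² + 305*141) = 1/(5164 + 19881 + 43005) = 1/68050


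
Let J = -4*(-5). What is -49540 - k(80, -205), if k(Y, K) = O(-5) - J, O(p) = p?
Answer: -49515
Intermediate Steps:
J = 20
k(Y, K) = -25 (k(Y, K) = -5 - 1*20 = -5 - 20 = -25)
-49540 - k(80, -205) = -49540 - 1*(-25) = -49540 + 25 = -49515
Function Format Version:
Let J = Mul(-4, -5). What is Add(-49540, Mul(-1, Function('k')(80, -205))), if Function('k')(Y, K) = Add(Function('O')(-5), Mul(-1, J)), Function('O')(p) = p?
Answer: -49515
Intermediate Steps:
J = 20
Function('k')(Y, K) = -25 (Function('k')(Y, K) = Add(-5, Mul(-1, 20)) = Add(-5, -20) = -25)
Add(-49540, Mul(-1, Function('k')(80, -205))) = Add(-49540, Mul(-1, -25)) = Add(-49540, 25) = -49515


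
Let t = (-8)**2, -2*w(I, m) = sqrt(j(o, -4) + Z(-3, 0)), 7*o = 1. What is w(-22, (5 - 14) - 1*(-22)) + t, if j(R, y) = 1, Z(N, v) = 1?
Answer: 64 - sqrt(2)/2 ≈ 63.293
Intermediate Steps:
o = 1/7 (o = (1/7)*1 = 1/7 ≈ 0.14286)
w(I, m) = -sqrt(2)/2 (w(I, m) = -sqrt(1 + 1)/2 = -sqrt(2)/2)
t = 64
w(-22, (5 - 14) - 1*(-22)) + t = -sqrt(2)/2 + 64 = 64 - sqrt(2)/2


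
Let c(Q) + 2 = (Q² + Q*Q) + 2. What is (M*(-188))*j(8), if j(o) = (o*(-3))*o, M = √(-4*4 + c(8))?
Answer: 144384*√7 ≈ 3.8200e+5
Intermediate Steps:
c(Q) = 2*Q² (c(Q) = -2 + ((Q² + Q*Q) + 2) = -2 + ((Q² + Q²) + 2) = -2 + (2*Q² + 2) = -2 + (2 + 2*Q²) = 2*Q²)
M = 4*√7 (M = √(-4*4 + 2*8²) = √(-16 + 2*64) = √(-16 + 128) = √112 = 4*√7 ≈ 10.583)
j(o) = -3*o² (j(o) = (-3*o)*o = -3*o²)
(M*(-188))*j(8) = ((4*√7)*(-188))*(-3*8²) = (-752*√7)*(-3*64) = -752*√7*(-192) = 144384*√7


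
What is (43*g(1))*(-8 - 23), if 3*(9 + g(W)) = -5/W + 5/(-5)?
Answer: 14663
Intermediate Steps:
g(W) = -28/3 - 5/(3*W) (g(W) = -9 + (-5/W + 5/(-5))/3 = -9 + (-5/W + 5*(-1/5))/3 = -9 + (-5/W - 1)/3 = -9 + (-1 - 5/W)/3 = -9 + (-1/3 - 5/(3*W)) = -28/3 - 5/(3*W))
(43*g(1))*(-8 - 23) = (43*((1/3)*(-5 - 28*1)/1))*(-8 - 23) = (43*((1/3)*1*(-5 - 28)))*(-31) = (43*((1/3)*1*(-33)))*(-31) = (43*(-11))*(-31) = -473*(-31) = 14663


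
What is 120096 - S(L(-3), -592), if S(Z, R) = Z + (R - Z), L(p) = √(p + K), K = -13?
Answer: 120688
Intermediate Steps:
L(p) = √(-13 + p) (L(p) = √(p - 13) = √(-13 + p))
S(Z, R) = R
120096 - S(L(-3), -592) = 120096 - 1*(-592) = 120096 + 592 = 120688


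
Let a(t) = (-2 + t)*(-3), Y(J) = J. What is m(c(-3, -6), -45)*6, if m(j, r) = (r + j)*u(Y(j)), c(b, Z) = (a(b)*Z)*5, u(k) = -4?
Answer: 11880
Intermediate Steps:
a(t) = 6 - 3*t
c(b, Z) = 5*Z*(6 - 3*b) (c(b, Z) = ((6 - 3*b)*Z)*5 = (Z*(6 - 3*b))*5 = 5*Z*(6 - 3*b))
m(j, r) = -4*j - 4*r (m(j, r) = (r + j)*(-4) = (j + r)*(-4) = -4*j - 4*r)
m(c(-3, -6), -45)*6 = (-60*(-6)*(2 - 1*(-3)) - 4*(-45))*6 = (-60*(-6)*(2 + 3) + 180)*6 = (-60*(-6)*5 + 180)*6 = (-4*(-450) + 180)*6 = (1800 + 180)*6 = 1980*6 = 11880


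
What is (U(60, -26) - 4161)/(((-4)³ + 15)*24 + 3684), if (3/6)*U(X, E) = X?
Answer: -1347/836 ≈ -1.6112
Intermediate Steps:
U(X, E) = 2*X
(U(60, -26) - 4161)/(((-4)³ + 15)*24 + 3684) = (2*60 - 4161)/(((-4)³ + 15)*24 + 3684) = (120 - 4161)/((-64 + 15)*24 + 3684) = -4041/(-49*24 + 3684) = -4041/(-1176 + 3684) = -4041/2508 = -4041*1/2508 = -1347/836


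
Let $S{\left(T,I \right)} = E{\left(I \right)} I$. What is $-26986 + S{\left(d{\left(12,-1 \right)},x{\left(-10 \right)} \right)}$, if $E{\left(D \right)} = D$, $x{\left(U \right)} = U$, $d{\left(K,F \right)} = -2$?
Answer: $-26886$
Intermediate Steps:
$S{\left(T,I \right)} = I^{2}$ ($S{\left(T,I \right)} = I I = I^{2}$)
$-26986 + S{\left(d{\left(12,-1 \right)},x{\left(-10 \right)} \right)} = -26986 + \left(-10\right)^{2} = -26986 + 100 = -26886$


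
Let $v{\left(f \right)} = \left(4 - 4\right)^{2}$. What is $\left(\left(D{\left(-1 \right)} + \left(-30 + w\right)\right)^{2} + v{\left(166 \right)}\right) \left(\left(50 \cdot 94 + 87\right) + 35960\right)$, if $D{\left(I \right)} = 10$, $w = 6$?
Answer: $7986412$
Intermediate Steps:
$v{\left(f \right)} = 0$ ($v{\left(f \right)} = 0^{2} = 0$)
$\left(\left(D{\left(-1 \right)} + \left(-30 + w\right)\right)^{2} + v{\left(166 \right)}\right) \left(\left(50 \cdot 94 + 87\right) + 35960\right) = \left(\left(10 + \left(-30 + 6\right)\right)^{2} + 0\right) \left(\left(50 \cdot 94 + 87\right) + 35960\right) = \left(\left(10 - 24\right)^{2} + 0\right) \left(\left(4700 + 87\right) + 35960\right) = \left(\left(-14\right)^{2} + 0\right) \left(4787 + 35960\right) = \left(196 + 0\right) 40747 = 196 \cdot 40747 = 7986412$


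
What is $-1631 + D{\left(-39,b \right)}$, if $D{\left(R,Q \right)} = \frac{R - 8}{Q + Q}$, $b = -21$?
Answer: $- \frac{68455}{42} \approx -1629.9$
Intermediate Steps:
$D{\left(R,Q \right)} = \frac{-8 + R}{2 Q}$
$-1631 + D{\left(-39,b \right)} = -1631 + \frac{-8 - 39}{2 \left(-21\right)} = -1631 + \frac{1}{2} \left(- \frac{1}{21}\right) \left(-47\right) = -1631 + \frac{47}{42} = - \frac{68455}{42}$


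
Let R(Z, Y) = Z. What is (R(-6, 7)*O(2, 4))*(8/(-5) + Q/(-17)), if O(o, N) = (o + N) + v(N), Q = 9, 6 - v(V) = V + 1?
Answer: 7602/85 ≈ 89.435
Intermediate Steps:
v(V) = 5 - V (v(V) = 6 - (V + 1) = 6 - (1 + V) = 6 + (-1 - V) = 5 - V)
O(o, N) = 5 + o (O(o, N) = (o + N) + (5 - N) = (N + o) + (5 - N) = 5 + o)
(R(-6, 7)*O(2, 4))*(8/(-5) + Q/(-17)) = (-6*(5 + 2))*(8/(-5) + 9/(-17)) = (-6*7)*(8*(-1/5) + 9*(-1/17)) = -42*(-8/5 - 9/17) = -42*(-181/85) = 7602/85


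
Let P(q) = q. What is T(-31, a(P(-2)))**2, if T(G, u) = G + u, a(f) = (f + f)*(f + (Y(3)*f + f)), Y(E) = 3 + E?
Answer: 1089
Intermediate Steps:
a(f) = 16*f**2 (a(f) = (f + f)*(f + ((3 + 3)*f + f)) = (2*f)*(f + (6*f + f)) = (2*f)*(f + 7*f) = (2*f)*(8*f) = 16*f**2)
T(-31, a(P(-2)))**2 = (-31 + 16*(-2)**2)**2 = (-31 + 16*4)**2 = (-31 + 64)**2 = 33**2 = 1089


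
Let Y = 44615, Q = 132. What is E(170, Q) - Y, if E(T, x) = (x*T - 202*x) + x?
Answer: -48707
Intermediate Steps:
E(T, x) = -201*x + T*x (E(T, x) = (T*x - 202*x) + x = (-202*x + T*x) + x = -201*x + T*x)
E(170, Q) - Y = 132*(-201 + 170) - 1*44615 = 132*(-31) - 44615 = -4092 - 44615 = -48707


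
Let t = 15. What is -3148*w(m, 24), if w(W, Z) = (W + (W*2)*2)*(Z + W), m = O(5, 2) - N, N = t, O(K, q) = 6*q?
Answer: 991620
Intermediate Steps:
N = 15
m = -3 (m = 6*2 - 1*15 = 12 - 15 = -3)
w(W, Z) = 5*W*(W + Z) (w(W, Z) = (W + (2*W)*2)*(W + Z) = (W + 4*W)*(W + Z) = (5*W)*(W + Z) = 5*W*(W + Z))
-3148*w(m, 24) = -15740*(-3)*(-3 + 24) = -15740*(-3)*21 = -3148*(-315) = 991620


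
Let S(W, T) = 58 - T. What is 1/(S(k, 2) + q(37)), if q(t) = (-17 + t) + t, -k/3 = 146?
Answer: 1/113 ≈ 0.0088496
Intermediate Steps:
k = -438 (k = -3*146 = -438)
q(t) = -17 + 2*t
1/(S(k, 2) + q(37)) = 1/((58 - 1*2) + (-17 + 2*37)) = 1/((58 - 2) + (-17 + 74)) = 1/(56 + 57) = 1/113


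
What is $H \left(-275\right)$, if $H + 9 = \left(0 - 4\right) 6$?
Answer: $9075$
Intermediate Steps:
$H = -33$ ($H = -9 + \left(0 - 4\right) 6 = -9 - 24 = -33$)
$H \left(-275\right) = \left(-33\right) \left(-275\right) = 9075$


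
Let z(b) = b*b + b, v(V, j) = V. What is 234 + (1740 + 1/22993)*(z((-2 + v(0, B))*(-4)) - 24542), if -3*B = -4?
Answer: -978985999508/22993 ≈ -4.2578e+7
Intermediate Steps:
B = 4/3 (B = -⅓*(-4) = 4/3 ≈ 1.3333)
z(b) = b + b² (z(b) = b² + b = b + b²)
234 + (1740 + 1/22993)*(z((-2 + v(0, B))*(-4)) - 24542) = 234 + (1740 + 1/22993)*(((-2 + 0)*(-4))*(1 + (-2 + 0)*(-4)) - 24542) = 234 + (1740 + 1/22993)*((-2*(-4))*(1 - 2*(-4)) - 24542) = 234 + 40007821*(8*(1 + 8) - 24542)/22993 = 234 + 40007821*(8*9 - 24542)/22993 = 234 + 40007821*(72 - 24542)/22993 = 234 + (40007821/22993)*(-24470) = 234 - 978991379870/22993 = -978985999508/22993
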